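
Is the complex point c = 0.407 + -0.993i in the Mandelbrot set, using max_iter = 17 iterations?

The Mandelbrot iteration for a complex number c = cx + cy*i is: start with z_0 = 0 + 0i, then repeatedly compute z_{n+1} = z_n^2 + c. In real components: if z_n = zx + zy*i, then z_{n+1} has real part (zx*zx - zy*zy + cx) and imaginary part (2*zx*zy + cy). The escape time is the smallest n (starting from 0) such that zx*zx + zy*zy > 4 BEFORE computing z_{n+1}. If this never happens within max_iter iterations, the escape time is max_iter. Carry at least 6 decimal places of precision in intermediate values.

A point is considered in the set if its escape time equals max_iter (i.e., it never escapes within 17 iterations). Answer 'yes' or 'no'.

z_0 = 0 + 0i, c = 0.4070 + -0.9930i
Iter 1: z = 0.4070 + -0.9930i, |z|^2 = 1.1517
Iter 2: z = -0.4134 + -1.8013i, |z|^2 = 3.4156
Iter 3: z = -2.6668 + 0.4963i, |z|^2 = 7.3581
Escaped at iteration 3

Answer: no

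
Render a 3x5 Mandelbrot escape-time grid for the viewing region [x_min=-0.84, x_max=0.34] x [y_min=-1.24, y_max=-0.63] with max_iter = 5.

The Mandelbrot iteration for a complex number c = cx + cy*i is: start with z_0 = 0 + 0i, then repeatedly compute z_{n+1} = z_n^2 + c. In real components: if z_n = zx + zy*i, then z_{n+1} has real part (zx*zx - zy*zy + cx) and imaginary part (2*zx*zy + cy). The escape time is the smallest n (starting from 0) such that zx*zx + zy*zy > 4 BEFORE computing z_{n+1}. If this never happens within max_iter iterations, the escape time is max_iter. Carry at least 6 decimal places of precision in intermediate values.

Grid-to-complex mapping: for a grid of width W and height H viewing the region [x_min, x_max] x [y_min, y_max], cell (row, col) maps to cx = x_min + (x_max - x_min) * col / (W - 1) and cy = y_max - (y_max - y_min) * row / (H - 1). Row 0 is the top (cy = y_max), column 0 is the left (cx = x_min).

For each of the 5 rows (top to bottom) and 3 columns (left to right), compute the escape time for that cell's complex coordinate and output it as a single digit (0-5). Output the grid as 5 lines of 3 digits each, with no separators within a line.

(row=0, col=0): c = -0.8400 + -0.6300i → escape time 5
(row=0, col=1): c = -0.2500 + -0.6300i → escape time 5
(row=0, col=2): c = 0.3400 + -0.6300i → escape time 5
(row=1, col=0): c = -0.8400 + -0.7825i → escape time 4
(row=1, col=1): c = -0.2500 + -0.7825i → escape time 5
(row=1, col=2): c = 0.3400 + -0.7825i → escape time 4
(row=2, col=0): c = -0.8400 + -0.9350i → escape time 3
(row=2, col=1): c = -0.2500 + -0.9350i → escape time 5
(row=2, col=2): c = 0.3400 + -0.9350i → escape time 4
(row=3, col=0): c = -0.8400 + -1.0875i → escape time 3
(row=3, col=1): c = -0.2500 + -1.0875i → escape time 5
(row=3, col=2): c = 0.3400 + -1.0875i → escape time 3
(row=4, col=0): c = -0.8400 + -1.2400i → escape time 3
(row=4, col=1): c = -0.2500 + -1.2400i → escape time 3
(row=4, col=2): c = 0.3400 + -1.2400i → escape time 2

Answer: 555
454
354
353
332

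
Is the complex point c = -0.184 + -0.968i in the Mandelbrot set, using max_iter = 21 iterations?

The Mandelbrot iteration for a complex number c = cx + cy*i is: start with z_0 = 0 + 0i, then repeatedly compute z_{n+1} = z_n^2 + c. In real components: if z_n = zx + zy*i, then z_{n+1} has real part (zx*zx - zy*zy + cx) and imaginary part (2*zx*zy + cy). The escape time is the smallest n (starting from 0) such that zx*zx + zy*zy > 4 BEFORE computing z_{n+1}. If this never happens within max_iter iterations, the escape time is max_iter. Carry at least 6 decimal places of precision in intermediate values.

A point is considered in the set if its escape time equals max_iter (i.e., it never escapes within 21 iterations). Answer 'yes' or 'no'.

z_0 = 0 + 0i, c = -0.1840 + -0.9680i
Iter 1: z = -0.1840 + -0.9680i, |z|^2 = 0.9709
Iter 2: z = -1.0872 + -0.6118i, |z|^2 = 1.5562
Iter 3: z = 0.6237 + 0.3622i, |z|^2 = 0.5202
Iter 4: z = 0.0738 + -0.5162i, |z|^2 = 0.2719
Iter 5: z = -0.4450 + -1.0442i, |z|^2 = 1.2883
Iter 6: z = -1.0762 + -0.0386i, |z|^2 = 1.1597
Iter 7: z = 0.9727 + -0.8848i, |z|^2 = 1.7291
Iter 8: z = -0.0207 + -2.6894i, |z|^2 = 7.2334
Escaped at iteration 8

Answer: no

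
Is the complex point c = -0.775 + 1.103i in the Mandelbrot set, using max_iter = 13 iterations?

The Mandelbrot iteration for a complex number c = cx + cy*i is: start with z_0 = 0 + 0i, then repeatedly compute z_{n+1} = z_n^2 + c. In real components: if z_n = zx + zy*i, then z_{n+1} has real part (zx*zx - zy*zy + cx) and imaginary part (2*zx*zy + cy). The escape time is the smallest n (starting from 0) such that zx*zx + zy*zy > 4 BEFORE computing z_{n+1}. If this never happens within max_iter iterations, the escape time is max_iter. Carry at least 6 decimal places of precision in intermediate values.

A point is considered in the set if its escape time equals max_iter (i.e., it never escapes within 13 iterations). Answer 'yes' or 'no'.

Answer: no

Derivation:
z_0 = 0 + 0i, c = -0.7750 + 1.1030i
Iter 1: z = -0.7750 + 1.1030i, |z|^2 = 1.8172
Iter 2: z = -1.3910 + -0.6067i, |z|^2 = 2.3029
Iter 3: z = 0.7918 + 2.7907i, |z|^2 = 8.4149
Escaped at iteration 3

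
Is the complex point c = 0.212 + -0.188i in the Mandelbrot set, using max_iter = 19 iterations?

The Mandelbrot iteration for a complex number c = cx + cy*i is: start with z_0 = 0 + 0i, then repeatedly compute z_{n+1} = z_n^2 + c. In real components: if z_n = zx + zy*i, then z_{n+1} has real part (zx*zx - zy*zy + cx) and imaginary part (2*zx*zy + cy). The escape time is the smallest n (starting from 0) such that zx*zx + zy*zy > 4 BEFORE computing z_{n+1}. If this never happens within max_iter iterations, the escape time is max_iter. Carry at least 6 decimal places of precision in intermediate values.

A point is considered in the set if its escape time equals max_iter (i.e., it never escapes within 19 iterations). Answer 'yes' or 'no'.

z_0 = 0 + 0i, c = 0.2120 + -0.1880i
Iter 1: z = 0.2120 + -0.1880i, |z|^2 = 0.0803
Iter 2: z = 0.2216 + -0.2677i, |z|^2 = 0.1208
Iter 3: z = 0.1894 + -0.3066i, |z|^2 = 0.1299
Iter 4: z = 0.1539 + -0.3042i, |z|^2 = 0.1162
Iter 5: z = 0.1431 + -0.2816i, |z|^2 = 0.0998
Iter 6: z = 0.1532 + -0.2686i, |z|^2 = 0.0956
Iter 7: z = 0.1633 + -0.2703i, |z|^2 = 0.0997
Iter 8: z = 0.1656 + -0.2763i, |z|^2 = 0.1038
Iter 9: z = 0.1631 + -0.2795i, |z|^2 = 0.1047
Iter 10: z = 0.1605 + -0.2792i, |z|^2 = 0.1037
Iter 11: z = 0.1598 + -0.2776i, |z|^2 = 0.1026
Iter 12: z = 0.1605 + -0.2767i, |z|^2 = 0.1023
Iter 13: z = 0.1612 + -0.2768i, |z|^2 = 0.1026
Iter 14: z = 0.1613 + -0.2772i, |z|^2 = 0.1029
Iter 15: z = 0.1612 + -0.2775i, |z|^2 = 0.1030
Iter 16: z = 0.1610 + -0.2774i, |z|^2 = 0.1029
Iter 17: z = 0.1609 + -0.2773i, |z|^2 = 0.1028
Iter 18: z = 0.1610 + -0.2773i, |z|^2 = 0.1028
Did not escape in 19 iterations → in set

Answer: yes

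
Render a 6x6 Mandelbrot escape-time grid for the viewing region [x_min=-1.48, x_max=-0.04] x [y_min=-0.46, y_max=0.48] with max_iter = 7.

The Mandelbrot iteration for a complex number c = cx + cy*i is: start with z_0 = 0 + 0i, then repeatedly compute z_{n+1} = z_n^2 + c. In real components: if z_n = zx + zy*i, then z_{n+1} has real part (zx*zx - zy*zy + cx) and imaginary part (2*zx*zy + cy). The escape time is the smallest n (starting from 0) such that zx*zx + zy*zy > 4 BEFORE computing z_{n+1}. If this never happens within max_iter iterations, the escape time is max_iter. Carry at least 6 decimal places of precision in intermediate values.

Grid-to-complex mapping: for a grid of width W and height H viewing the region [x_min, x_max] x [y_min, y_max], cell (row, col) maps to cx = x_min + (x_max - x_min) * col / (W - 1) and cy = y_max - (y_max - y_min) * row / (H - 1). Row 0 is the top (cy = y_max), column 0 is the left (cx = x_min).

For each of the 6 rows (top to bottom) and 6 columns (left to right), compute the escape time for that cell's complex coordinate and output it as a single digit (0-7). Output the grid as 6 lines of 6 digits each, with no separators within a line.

(row=0, col=0): c = -1.4800 + 0.4800i → escape time 3
(row=0, col=1): c = -1.1920 + 0.4800i → escape time 5
(row=0, col=2): c = -0.9040 + 0.4800i → escape time 5
(row=0, col=3): c = -0.6160 + 0.4800i → escape time 7
(row=0, col=4): c = -0.3280 + 0.4800i → escape time 7
(row=0, col=5): c = -0.0400 + 0.4800i → escape time 7
(row=1, col=0): c = -1.4800 + 0.2920i → escape time 5
(row=1, col=1): c = -1.1920 + 0.2920i → escape time 7
(row=1, col=2): c = -0.9040 + 0.2920i → escape time 7
(row=1, col=3): c = -0.6160 + 0.2920i → escape time 7
(row=1, col=4): c = -0.3280 + 0.2920i → escape time 7
(row=1, col=5): c = -0.0400 + 0.2920i → escape time 7
(row=2, col=0): c = -1.4800 + 0.1040i → escape time 7
(row=2, col=1): c = -1.1920 + 0.1040i → escape time 7
(row=2, col=2): c = -0.9040 + 0.1040i → escape time 7
(row=2, col=3): c = -0.6160 + 0.1040i → escape time 7
(row=2, col=4): c = -0.3280 + 0.1040i → escape time 7
(row=2, col=5): c = -0.0400 + 0.1040i → escape time 7
(row=3, col=0): c = -1.4800 + -0.0840i → escape time 7
(row=3, col=1): c = -1.1920 + -0.0840i → escape time 7
(row=3, col=2): c = -0.9040 + -0.0840i → escape time 7
(row=3, col=3): c = -0.6160 + -0.0840i → escape time 7
(row=3, col=4): c = -0.3280 + -0.0840i → escape time 7
(row=3, col=5): c = -0.0400 + -0.0840i → escape time 7
(row=4, col=0): c = -1.4800 + -0.2720i → escape time 5
(row=4, col=1): c = -1.1920 + -0.2720i → escape time 7
(row=4, col=2): c = -0.9040 + -0.2720i → escape time 7
(row=4, col=3): c = -0.6160 + -0.2720i → escape time 7
(row=4, col=4): c = -0.3280 + -0.2720i → escape time 7
(row=4, col=5): c = -0.0400 + -0.2720i → escape time 7
(row=5, col=0): c = -1.4800 + -0.4600i → escape time 3
(row=5, col=1): c = -1.1920 + -0.4600i → escape time 6
(row=5, col=2): c = -0.9040 + -0.4600i → escape time 6
(row=5, col=3): c = -0.6160 + -0.4600i → escape time 7
(row=5, col=4): c = -0.3280 + -0.4600i → escape time 7
(row=5, col=5): c = -0.0400 + -0.4600i → escape time 7

Answer: 355777
577777
777777
777777
577777
366777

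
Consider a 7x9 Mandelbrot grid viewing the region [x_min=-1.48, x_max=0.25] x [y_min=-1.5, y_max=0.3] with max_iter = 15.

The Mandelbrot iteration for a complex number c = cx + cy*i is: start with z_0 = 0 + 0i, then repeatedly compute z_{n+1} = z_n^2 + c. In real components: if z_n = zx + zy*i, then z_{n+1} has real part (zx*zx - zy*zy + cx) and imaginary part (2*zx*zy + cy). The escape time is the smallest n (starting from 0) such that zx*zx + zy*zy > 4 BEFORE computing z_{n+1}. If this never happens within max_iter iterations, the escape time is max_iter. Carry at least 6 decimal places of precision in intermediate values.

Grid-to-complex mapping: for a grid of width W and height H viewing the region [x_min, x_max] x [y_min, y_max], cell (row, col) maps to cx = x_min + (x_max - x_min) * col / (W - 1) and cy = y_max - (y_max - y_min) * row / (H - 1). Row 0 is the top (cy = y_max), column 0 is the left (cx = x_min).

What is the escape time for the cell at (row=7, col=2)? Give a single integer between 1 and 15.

Answer: 3

Derivation:
z_0 = 0 + 0i, c = -0.9033 + -1.2750i
Iter 1: z = -0.9033 + -1.2750i, |z|^2 = 2.4416
Iter 2: z = -1.7129 + 1.0285i, |z|^2 = 3.9920
Iter 3: z = 0.9730 + -4.7985i, |z|^2 = 23.9727
Escaped at iteration 3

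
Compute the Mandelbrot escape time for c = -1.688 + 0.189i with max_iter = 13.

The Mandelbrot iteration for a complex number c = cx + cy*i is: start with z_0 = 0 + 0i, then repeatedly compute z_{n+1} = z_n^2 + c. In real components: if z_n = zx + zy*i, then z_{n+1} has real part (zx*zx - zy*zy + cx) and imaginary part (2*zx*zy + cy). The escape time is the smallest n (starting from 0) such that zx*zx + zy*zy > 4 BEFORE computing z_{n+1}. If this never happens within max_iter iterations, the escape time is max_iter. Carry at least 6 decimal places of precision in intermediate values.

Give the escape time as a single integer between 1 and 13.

Answer: 4

Derivation:
z_0 = 0 + 0i, c = -1.6880 + 0.1890i
Iter 1: z = -1.6880 + 0.1890i, |z|^2 = 2.8851
Iter 2: z = 1.1256 + -0.4491i, |z|^2 = 1.4687
Iter 3: z = -0.6226 + -0.8220i, |z|^2 = 1.0633
Iter 4: z = -1.9759 + 1.2125i, |z|^2 = 5.3746
Escaped at iteration 4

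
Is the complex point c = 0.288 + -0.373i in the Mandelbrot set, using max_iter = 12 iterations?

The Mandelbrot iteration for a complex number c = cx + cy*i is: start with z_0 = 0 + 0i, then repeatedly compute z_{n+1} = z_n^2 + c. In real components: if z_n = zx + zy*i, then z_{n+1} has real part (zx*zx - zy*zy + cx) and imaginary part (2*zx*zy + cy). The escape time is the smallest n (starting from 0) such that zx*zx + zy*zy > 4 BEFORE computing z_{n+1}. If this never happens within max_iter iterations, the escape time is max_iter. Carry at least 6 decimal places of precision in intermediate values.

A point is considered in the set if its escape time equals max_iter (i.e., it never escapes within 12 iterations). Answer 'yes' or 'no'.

Answer: yes

Derivation:
z_0 = 0 + 0i, c = 0.2880 + -0.3730i
Iter 1: z = 0.2880 + -0.3730i, |z|^2 = 0.2221
Iter 2: z = 0.2318 + -0.5878i, |z|^2 = 0.3993
Iter 3: z = -0.0038 + -0.6455i, |z|^2 = 0.4167
Iter 4: z = -0.1287 + -0.3681i, |z|^2 = 0.1520
Iter 5: z = 0.1691 + -0.2783i, |z|^2 = 0.1060
Iter 6: z = 0.2392 + -0.4671i, |z|^2 = 0.2754
Iter 7: z = 0.1270 + -0.5964i, |z|^2 = 0.3719
Iter 8: z = -0.0516 + -0.5245i, |z|^2 = 0.2778
Iter 9: z = 0.0155 + -0.3189i, |z|^2 = 0.1019
Iter 10: z = 0.1866 + -0.3829i, |z|^2 = 0.1814
Iter 11: z = 0.1762 + -0.5159i, |z|^2 = 0.2972
Did not escape in 12 iterations → in set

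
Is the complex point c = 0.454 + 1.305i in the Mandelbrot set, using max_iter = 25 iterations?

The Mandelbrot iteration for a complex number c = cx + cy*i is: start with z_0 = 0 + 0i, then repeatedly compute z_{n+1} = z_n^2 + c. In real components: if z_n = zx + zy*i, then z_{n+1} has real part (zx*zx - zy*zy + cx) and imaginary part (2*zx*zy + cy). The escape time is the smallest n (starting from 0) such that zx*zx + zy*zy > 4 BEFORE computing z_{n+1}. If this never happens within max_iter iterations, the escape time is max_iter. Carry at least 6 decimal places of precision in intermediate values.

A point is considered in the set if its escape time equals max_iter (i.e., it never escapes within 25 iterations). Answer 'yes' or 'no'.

Answer: no

Derivation:
z_0 = 0 + 0i, c = 0.4540 + 1.3050i
Iter 1: z = 0.4540 + 1.3050i, |z|^2 = 1.9091
Iter 2: z = -1.0429 + 2.4899i, |z|^2 = 7.2875
Escaped at iteration 2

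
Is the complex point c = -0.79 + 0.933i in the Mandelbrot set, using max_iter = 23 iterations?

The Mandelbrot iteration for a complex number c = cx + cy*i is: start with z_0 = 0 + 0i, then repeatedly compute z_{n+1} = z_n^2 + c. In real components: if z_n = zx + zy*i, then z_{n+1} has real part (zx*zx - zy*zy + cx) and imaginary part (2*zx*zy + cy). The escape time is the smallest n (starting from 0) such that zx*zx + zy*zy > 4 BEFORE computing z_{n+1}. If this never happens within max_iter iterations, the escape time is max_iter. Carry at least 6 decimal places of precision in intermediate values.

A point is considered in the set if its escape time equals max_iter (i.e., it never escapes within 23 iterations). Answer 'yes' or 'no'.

Answer: no

Derivation:
z_0 = 0 + 0i, c = -0.7900 + 0.9330i
Iter 1: z = -0.7900 + 0.9330i, |z|^2 = 1.4946
Iter 2: z = -1.0364 + -0.5411i, |z|^2 = 1.3669
Iter 3: z = -0.0087 + 2.0547i, |z|^2 = 4.2217
Escaped at iteration 3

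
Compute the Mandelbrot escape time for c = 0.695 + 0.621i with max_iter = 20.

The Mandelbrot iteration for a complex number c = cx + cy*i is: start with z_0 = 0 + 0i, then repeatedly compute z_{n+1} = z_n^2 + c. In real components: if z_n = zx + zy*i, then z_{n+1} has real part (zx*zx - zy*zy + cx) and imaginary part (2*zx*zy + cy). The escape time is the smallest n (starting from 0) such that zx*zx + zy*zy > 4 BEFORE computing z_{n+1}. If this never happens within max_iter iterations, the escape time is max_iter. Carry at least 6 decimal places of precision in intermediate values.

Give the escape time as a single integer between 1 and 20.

z_0 = 0 + 0i, c = 0.6950 + 0.6210i
Iter 1: z = 0.6950 + 0.6210i, |z|^2 = 0.8687
Iter 2: z = 0.7924 + 1.4842i, |z|^2 = 2.8307
Iter 3: z = -0.8799 + 2.9731i, |z|^2 = 9.6136
Escaped at iteration 3

Answer: 3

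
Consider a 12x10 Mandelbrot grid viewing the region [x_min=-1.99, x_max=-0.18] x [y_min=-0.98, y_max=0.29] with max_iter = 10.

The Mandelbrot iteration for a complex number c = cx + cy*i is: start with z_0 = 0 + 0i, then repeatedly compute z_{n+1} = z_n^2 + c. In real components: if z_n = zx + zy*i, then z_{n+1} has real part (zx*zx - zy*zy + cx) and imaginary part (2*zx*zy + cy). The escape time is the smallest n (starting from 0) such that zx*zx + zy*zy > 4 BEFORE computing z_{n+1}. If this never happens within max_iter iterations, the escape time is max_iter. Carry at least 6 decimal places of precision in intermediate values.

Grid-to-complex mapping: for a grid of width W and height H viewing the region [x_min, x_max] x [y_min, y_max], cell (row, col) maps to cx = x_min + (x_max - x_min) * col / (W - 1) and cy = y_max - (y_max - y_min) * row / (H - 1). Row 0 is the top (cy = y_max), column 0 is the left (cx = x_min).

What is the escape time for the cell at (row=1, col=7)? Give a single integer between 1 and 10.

z_0 = 0 + 0i, c = -0.8382 + 0.1489i
Iter 1: z = -0.8382 + 0.1489i, |z|^2 = 0.7247
Iter 2: z = -0.1578 + -0.1007i, |z|^2 = 0.0350
Iter 3: z = -0.8234 + 0.1807i, |z|^2 = 0.7107
Iter 4: z = -0.1928 + -0.1486i, |z|^2 = 0.0593
Iter 5: z = -0.8231 + 0.2062i, |z|^2 = 0.7200
Iter 6: z = -0.2032 + -0.1906i, |z|^2 = 0.0776
Iter 7: z = -0.8332 + 0.2263i, |z|^2 = 0.7455
Iter 8: z = -0.1952 + -0.2283i, |z|^2 = 0.0902
Iter 9: z = -0.8522 + 0.2380i, |z|^2 = 0.7829

Answer: 10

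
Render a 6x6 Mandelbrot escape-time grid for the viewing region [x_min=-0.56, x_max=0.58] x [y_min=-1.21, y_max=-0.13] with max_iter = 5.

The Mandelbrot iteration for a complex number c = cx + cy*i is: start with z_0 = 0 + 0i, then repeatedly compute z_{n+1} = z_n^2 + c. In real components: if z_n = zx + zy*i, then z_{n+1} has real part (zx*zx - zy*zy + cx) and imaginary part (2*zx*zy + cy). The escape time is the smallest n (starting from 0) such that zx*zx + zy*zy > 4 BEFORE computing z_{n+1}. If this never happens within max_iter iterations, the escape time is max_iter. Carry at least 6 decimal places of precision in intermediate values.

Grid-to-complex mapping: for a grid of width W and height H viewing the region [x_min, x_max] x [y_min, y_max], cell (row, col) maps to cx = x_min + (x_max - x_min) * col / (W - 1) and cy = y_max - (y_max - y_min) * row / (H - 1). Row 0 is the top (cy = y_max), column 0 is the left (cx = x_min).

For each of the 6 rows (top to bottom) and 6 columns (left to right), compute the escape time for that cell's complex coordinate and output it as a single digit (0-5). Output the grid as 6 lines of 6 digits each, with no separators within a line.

(row=0, col=0): c = -0.5600 + -0.1300i → escape time 5
(row=0, col=1): c = -0.3320 + -0.1300i → escape time 5
(row=0, col=2): c = -0.1040 + -0.1300i → escape time 5
(row=0, col=3): c = 0.1240 + -0.1300i → escape time 5
(row=0, col=4): c = 0.3520 + -0.1300i → escape time 5
(row=0, col=5): c = 0.5800 + -0.1300i → escape time 4
(row=1, col=0): c = -0.5600 + -0.3460i → escape time 5
(row=1, col=1): c = -0.3320 + -0.3460i → escape time 5
(row=1, col=2): c = -0.1040 + -0.3460i → escape time 5
(row=1, col=3): c = 0.1240 + -0.3460i → escape time 5
(row=1, col=4): c = 0.3520 + -0.3460i → escape time 5
(row=1, col=5): c = 0.5800 + -0.3460i → escape time 4
(row=2, col=0): c = -0.5600 + -0.5620i → escape time 5
(row=2, col=1): c = -0.3320 + -0.5620i → escape time 5
(row=2, col=2): c = -0.1040 + -0.5620i → escape time 5
(row=2, col=3): c = 0.1240 + -0.5620i → escape time 5
(row=2, col=4): c = 0.3520 + -0.5620i → escape time 5
(row=2, col=5): c = 0.5800 + -0.5620i → escape time 3
(row=3, col=0): c = -0.5600 + -0.7780i → escape time 5
(row=3, col=1): c = -0.3320 + -0.7780i → escape time 5
(row=3, col=2): c = -0.1040 + -0.7780i → escape time 5
(row=3, col=3): c = 0.1240 + -0.7780i → escape time 5
(row=3, col=4): c = 0.3520 + -0.7780i → escape time 4
(row=3, col=5): c = 0.5800 + -0.7780i → escape time 3
(row=4, col=0): c = -0.5600 + -0.9940i → escape time 4
(row=4, col=1): c = -0.3320 + -0.9940i → escape time 5
(row=4, col=2): c = -0.1040 + -0.9940i → escape time 5
(row=4, col=3): c = 0.1240 + -0.9940i → escape time 4
(row=4, col=4): c = 0.3520 + -0.9940i → escape time 3
(row=4, col=5): c = 0.5800 + -0.9940i → escape time 2
(row=5, col=0): c = -0.5600 + -1.2100i → escape time 3
(row=5, col=1): c = -0.3320 + -1.2100i → escape time 3
(row=5, col=2): c = -0.1040 + -1.2100i → escape time 3
(row=5, col=3): c = 0.1240 + -1.2100i → escape time 2
(row=5, col=4): c = 0.3520 + -1.2100i → escape time 2
(row=5, col=5): c = 0.5800 + -1.2100i → escape time 2

Answer: 555554
555554
555553
555543
455432
333222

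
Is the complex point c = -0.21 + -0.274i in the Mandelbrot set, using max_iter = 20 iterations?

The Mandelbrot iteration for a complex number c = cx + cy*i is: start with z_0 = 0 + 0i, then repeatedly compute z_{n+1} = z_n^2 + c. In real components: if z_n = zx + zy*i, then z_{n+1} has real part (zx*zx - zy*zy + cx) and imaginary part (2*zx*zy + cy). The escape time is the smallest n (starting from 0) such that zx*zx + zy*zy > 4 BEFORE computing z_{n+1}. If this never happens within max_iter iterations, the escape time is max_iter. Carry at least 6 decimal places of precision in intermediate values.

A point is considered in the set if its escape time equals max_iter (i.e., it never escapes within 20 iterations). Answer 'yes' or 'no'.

Answer: yes

Derivation:
z_0 = 0 + 0i, c = -0.2100 + -0.2740i
Iter 1: z = -0.2100 + -0.2740i, |z|^2 = 0.1192
Iter 2: z = -0.2410 + -0.1589i, |z|^2 = 0.0833
Iter 3: z = -0.1772 + -0.1974i, |z|^2 = 0.0704
Iter 4: z = -0.2176 + -0.2040i, |z|^2 = 0.0890
Iter 5: z = -0.2043 + -0.1852i, |z|^2 = 0.0760
Iter 6: z = -0.2026 + -0.1983i, |z|^2 = 0.0804
Iter 7: z = -0.2083 + -0.1937i, |z|^2 = 0.0809
Iter 8: z = -0.2041 + -0.1933i, |z|^2 = 0.0790
Iter 9: z = -0.2057 + -0.1951i, |z|^2 = 0.0804
Iter 10: z = -0.2057 + -0.1937i, |z|^2 = 0.0799
Iter 11: z = -0.2052 + -0.1943i, |z|^2 = 0.0799
Iter 12: z = -0.2056 + -0.1943i, |z|^2 = 0.0800
Iter 13: z = -0.2055 + -0.1941i, |z|^2 = 0.0799
Iter 14: z = -0.2055 + -0.1942i, |z|^2 = 0.0799
Iter 15: z = -0.2055 + -0.1942i, |z|^2 = 0.0799
Iter 16: z = -0.2055 + -0.1942i, |z|^2 = 0.0799
Iter 17: z = -0.2055 + -0.1942i, |z|^2 = 0.0799
Iter 18: z = -0.2055 + -0.1942i, |z|^2 = 0.0799
Iter 19: z = -0.2055 + -0.1942i, |z|^2 = 0.0799
Did not escape in 20 iterations → in set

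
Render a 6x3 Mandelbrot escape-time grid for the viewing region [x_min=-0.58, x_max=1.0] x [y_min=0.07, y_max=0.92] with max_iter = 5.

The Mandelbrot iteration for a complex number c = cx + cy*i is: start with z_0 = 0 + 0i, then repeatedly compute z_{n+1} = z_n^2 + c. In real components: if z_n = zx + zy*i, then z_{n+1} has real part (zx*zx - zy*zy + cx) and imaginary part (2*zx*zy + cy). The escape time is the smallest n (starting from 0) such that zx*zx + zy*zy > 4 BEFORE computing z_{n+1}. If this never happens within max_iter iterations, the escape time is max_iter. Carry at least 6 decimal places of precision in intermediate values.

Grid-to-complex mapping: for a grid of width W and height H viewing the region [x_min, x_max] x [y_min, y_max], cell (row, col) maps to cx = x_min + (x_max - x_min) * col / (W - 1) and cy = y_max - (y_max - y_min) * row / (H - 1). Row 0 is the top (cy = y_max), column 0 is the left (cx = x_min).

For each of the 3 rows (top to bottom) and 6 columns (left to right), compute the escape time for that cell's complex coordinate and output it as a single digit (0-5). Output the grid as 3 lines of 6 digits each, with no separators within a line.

(row=0, col=0): c = -0.5800 + 0.9200i → escape time 4
(row=0, col=1): c = -0.2640 + 0.9200i → escape time 5
(row=0, col=2): c = 0.0520 + 0.9200i → escape time 5
(row=0, col=3): c = 0.3680 + 0.9200i → escape time 3
(row=0, col=4): c = 0.6840 + 0.9200i → escape time 2
(row=0, col=5): c = 1.0000 + 0.9200i → escape time 2
(row=1, col=0): c = -0.5800 + 0.4950i → escape time 5
(row=1, col=1): c = -0.2640 + 0.4950i → escape time 5
(row=1, col=2): c = 0.0520 + 0.4950i → escape time 5
(row=1, col=3): c = 0.3680 + 0.4950i → escape time 5
(row=1, col=4): c = 0.6840 + 0.4950i → escape time 3
(row=1, col=5): c = 1.0000 + 0.4950i → escape time 2
(row=2, col=0): c = -0.5800 + 0.0700i → escape time 5
(row=2, col=1): c = -0.2640 + 0.0700i → escape time 5
(row=2, col=2): c = 0.0520 + 0.0700i → escape time 5
(row=2, col=3): c = 0.3680 + 0.0700i → escape time 5
(row=2, col=4): c = 0.6840 + 0.0700i → escape time 3
(row=2, col=5): c = 1.0000 + 0.0700i → escape time 2

Answer: 455322
555532
555532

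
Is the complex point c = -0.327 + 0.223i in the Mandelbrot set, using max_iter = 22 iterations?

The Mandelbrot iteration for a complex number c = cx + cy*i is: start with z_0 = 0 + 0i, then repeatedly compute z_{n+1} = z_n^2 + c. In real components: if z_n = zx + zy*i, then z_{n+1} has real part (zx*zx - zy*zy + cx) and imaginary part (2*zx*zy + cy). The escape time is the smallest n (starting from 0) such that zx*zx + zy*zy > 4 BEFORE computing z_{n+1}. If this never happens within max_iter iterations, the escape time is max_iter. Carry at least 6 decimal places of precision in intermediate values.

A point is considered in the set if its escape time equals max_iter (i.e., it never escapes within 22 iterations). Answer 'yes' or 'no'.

z_0 = 0 + 0i, c = -0.3270 + 0.2230i
Iter 1: z = -0.3270 + 0.2230i, |z|^2 = 0.1567
Iter 2: z = -0.2698 + 0.0772i, |z|^2 = 0.0787
Iter 3: z = -0.2602 + 0.1814i, |z|^2 = 0.1006
Iter 4: z = -0.2922 + 0.1286i, |z|^2 = 0.1019
Iter 5: z = -0.2582 + 0.1478i, |z|^2 = 0.0885
Iter 6: z = -0.2822 + 0.1467i, |z|^2 = 0.1012
Iter 7: z = -0.2689 + 0.1402i, |z|^2 = 0.0920
Iter 8: z = -0.2744 + 0.1476i, |z|^2 = 0.0971
Iter 9: z = -0.2735 + 0.1420i, |z|^2 = 0.0950
Iter 10: z = -0.2724 + 0.1453i, |z|^2 = 0.0953
Iter 11: z = -0.2739 + 0.1438i, |z|^2 = 0.0957
Iter 12: z = -0.2726 + 0.1442i, |z|^2 = 0.0951
Iter 13: z = -0.2735 + 0.1444i, |z|^2 = 0.0956
Iter 14: z = -0.2731 + 0.1440i, |z|^2 = 0.0953
Iter 15: z = -0.2732 + 0.1443i, |z|^2 = 0.0955
Iter 16: z = -0.2732 + 0.1441i, |z|^2 = 0.0954
Iter 17: z = -0.2731 + 0.1442i, |z|^2 = 0.0954
Iter 18: z = -0.2732 + 0.1442i, |z|^2 = 0.0954
Iter 19: z = -0.2732 + 0.1442i, |z|^2 = 0.0954
Iter 20: z = -0.2732 + 0.1442i, |z|^2 = 0.0954
Iter 21: z = -0.2732 + 0.1442i, |z|^2 = 0.0954
Did not escape in 22 iterations → in set

Answer: yes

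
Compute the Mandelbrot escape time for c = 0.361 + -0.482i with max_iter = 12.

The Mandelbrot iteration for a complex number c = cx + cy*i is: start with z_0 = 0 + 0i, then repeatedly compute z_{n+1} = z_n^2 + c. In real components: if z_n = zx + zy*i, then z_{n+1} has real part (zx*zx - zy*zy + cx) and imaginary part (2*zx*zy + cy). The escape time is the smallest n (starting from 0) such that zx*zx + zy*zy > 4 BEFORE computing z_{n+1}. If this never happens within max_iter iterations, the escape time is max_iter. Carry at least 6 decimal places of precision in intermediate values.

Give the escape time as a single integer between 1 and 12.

z_0 = 0 + 0i, c = 0.3610 + -0.4820i
Iter 1: z = 0.3610 + -0.4820i, |z|^2 = 0.3626
Iter 2: z = 0.2590 + -0.8300i, |z|^2 = 0.7560
Iter 3: z = -0.2608 + -0.9119i, |z|^2 = 0.8997
Iter 4: z = -0.4026 + -0.0063i, |z|^2 = 0.1621
Iter 5: z = 0.5230 + -0.4769i, |z|^2 = 0.5010
Iter 6: z = 0.4071 + -0.9809i, |z|^2 = 1.1279
Iter 7: z = -0.4355 + -1.2807i, |z|^2 = 1.8298
Iter 8: z = -1.0895 + 0.6334i, |z|^2 = 1.5882
Iter 9: z = 1.1468 + -1.8622i, |z|^2 = 4.7829
Escaped at iteration 9

Answer: 9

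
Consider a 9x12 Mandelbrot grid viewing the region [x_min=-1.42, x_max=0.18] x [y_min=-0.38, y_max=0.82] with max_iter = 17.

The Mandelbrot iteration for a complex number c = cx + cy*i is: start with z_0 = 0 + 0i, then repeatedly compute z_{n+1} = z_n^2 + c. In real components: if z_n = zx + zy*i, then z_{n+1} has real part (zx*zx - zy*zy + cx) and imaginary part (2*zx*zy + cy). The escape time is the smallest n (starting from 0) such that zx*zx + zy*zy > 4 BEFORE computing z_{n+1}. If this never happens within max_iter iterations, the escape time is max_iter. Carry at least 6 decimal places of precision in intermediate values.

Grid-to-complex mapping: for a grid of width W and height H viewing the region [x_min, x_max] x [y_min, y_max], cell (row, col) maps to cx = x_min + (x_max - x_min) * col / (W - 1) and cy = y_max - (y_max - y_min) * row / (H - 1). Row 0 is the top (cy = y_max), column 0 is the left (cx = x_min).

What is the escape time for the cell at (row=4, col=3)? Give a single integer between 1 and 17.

z_0 = 0 + 0i, c = -0.8200 + 0.3836i
Iter 1: z = -0.8200 + 0.3836i, |z|^2 = 0.8196
Iter 2: z = -0.2948 + -0.2455i, |z|^2 = 0.1472
Iter 3: z = -0.7934 + 0.5284i, |z|^2 = 0.9087
Iter 4: z = -0.4697 + -0.4548i, |z|^2 = 0.4275
Iter 5: z = -0.8062 + 0.8109i, |z|^2 = 1.3075
Iter 6: z = -0.8276 + -0.9239i, |z|^2 = 1.5384
Iter 7: z = -0.9886 + 1.9128i, |z|^2 = 4.6361
Escaped at iteration 7

Answer: 7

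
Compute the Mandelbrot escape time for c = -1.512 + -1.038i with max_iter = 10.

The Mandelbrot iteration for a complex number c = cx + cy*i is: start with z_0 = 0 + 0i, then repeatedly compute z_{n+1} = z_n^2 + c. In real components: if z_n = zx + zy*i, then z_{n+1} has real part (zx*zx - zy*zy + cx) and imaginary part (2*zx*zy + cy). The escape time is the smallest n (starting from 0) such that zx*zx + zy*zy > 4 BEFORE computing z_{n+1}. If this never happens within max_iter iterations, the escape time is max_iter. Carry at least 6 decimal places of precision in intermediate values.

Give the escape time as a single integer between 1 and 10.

Answer: 2

Derivation:
z_0 = 0 + 0i, c = -1.5120 + -1.0380i
Iter 1: z = -1.5120 + -1.0380i, |z|^2 = 3.3636
Iter 2: z = -0.3033 + 2.1009i, |z|^2 = 4.5058
Escaped at iteration 2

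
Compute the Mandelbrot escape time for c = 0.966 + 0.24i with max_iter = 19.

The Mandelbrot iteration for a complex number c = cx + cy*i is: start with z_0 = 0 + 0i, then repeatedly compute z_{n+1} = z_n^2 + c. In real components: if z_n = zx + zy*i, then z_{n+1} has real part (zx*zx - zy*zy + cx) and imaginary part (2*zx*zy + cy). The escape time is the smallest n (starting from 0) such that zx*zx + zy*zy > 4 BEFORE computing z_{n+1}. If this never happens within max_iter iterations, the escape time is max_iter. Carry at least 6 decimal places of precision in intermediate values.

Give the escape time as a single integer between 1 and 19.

z_0 = 0 + 0i, c = 0.9660 + 0.2400i
Iter 1: z = 0.9660 + 0.2400i, |z|^2 = 0.9908
Iter 2: z = 1.8416 + 0.7037i, |z|^2 = 3.8865
Iter 3: z = 3.8622 + 2.8317i, |z|^2 = 22.9350
Escaped at iteration 3

Answer: 3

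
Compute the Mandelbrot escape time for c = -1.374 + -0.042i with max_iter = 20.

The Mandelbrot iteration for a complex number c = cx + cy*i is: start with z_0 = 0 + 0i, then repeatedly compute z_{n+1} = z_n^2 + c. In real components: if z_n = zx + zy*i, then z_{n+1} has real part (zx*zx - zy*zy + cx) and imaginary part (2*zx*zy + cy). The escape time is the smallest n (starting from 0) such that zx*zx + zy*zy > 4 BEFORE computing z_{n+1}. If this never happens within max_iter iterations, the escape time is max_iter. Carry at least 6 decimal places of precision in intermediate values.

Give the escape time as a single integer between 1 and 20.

Answer: 20

Derivation:
z_0 = 0 + 0i, c = -1.3740 + -0.0420i
Iter 1: z = -1.3740 + -0.0420i, |z|^2 = 1.8896
Iter 2: z = 0.5121 + 0.0734i, |z|^2 = 0.2676
Iter 3: z = -1.1171 + 0.0332i, |z|^2 = 1.2491
Iter 4: z = -0.1271 + -0.1162i, |z|^2 = 0.0297
Iter 5: z = -1.3713 + -0.0125i, |z|^2 = 1.8807
Iter 6: z = 0.5064 + -0.0078i, |z|^2 = 0.2565
Iter 7: z = -1.1176 + -0.0499i, |z|^2 = 1.2516
Iter 8: z = -0.1274 + 0.0696i, |z|^2 = 0.0211
Iter 9: z = -1.3626 + -0.0597i, |z|^2 = 1.8602
Iter 10: z = 0.4791 + 0.1208i, |z|^2 = 0.2441
Iter 11: z = -1.1590 + 0.0737i, |z|^2 = 1.3488
Iter 12: z = -0.0361 + -0.2129i, |z|^2 = 0.0466
Iter 13: z = -1.4180 + -0.0266i, |z|^2 = 2.0115
Iter 14: z = 0.6361 + 0.0336i, |z|^2 = 0.4057
Iter 15: z = -0.9705 + 0.0007i, |z|^2 = 0.9419
Iter 16: z = -0.4321 + -0.0433i, |z|^2 = 0.1886
Iter 17: z = -1.1892 + -0.0046i, |z|^2 = 1.4142
Iter 18: z = 0.0401 + -0.0312i, |z|^2 = 0.0026
Iter 19: z = -1.3734 + -0.0445i, |z|^2 = 1.8881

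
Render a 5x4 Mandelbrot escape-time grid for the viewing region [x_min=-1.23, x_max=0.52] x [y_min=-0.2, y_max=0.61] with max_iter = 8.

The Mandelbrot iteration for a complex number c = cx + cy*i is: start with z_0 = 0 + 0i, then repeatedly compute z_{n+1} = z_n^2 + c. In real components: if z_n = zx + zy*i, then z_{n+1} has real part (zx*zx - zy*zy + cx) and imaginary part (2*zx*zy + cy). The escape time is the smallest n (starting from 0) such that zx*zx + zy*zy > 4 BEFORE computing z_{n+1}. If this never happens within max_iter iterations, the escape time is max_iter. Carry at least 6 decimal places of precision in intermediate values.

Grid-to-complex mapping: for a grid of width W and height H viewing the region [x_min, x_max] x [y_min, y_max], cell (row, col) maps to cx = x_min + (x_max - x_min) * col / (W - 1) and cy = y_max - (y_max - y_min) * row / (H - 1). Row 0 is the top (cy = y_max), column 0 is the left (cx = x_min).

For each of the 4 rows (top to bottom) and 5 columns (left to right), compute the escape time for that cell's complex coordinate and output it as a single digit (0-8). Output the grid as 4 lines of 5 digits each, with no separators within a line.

(row=0, col=0): c = -1.2300 + 0.6100i → escape time 3
(row=0, col=1): c = -0.7925 + 0.6100i → escape time 5
(row=0, col=2): c = -0.3550 + 0.6100i → escape time 8
(row=0, col=3): c = 0.0825 + 0.6100i → escape time 8
(row=0, col=4): c = 0.5200 + 0.6100i → escape time 4
(row=1, col=0): c = -1.2300 + 0.3400i → escape time 8
(row=1, col=1): c = -0.7925 + 0.3400i → escape time 8
(row=1, col=2): c = -0.3550 + 0.3400i → escape time 8
(row=1, col=3): c = 0.0825 + 0.3400i → escape time 8
(row=1, col=4): c = 0.5200 + 0.3400i → escape time 5
(row=2, col=0): c = -1.2300 + 0.0700i → escape time 8
(row=2, col=1): c = -0.7925 + 0.0700i → escape time 8
(row=2, col=2): c = -0.3550 + 0.0700i → escape time 8
(row=2, col=3): c = 0.0825 + 0.0700i → escape time 8
(row=2, col=4): c = 0.5200 + 0.0700i → escape time 5
(row=3, col=0): c = -1.2300 + -0.2000i → escape time 8
(row=3, col=1): c = -0.7925 + -0.2000i → escape time 8
(row=3, col=2): c = -0.3550 + -0.2000i → escape time 8
(row=3, col=3): c = 0.0825 + -0.2000i → escape time 8
(row=3, col=4): c = 0.5200 + -0.2000i → escape time 5

Answer: 35884
88885
88885
88885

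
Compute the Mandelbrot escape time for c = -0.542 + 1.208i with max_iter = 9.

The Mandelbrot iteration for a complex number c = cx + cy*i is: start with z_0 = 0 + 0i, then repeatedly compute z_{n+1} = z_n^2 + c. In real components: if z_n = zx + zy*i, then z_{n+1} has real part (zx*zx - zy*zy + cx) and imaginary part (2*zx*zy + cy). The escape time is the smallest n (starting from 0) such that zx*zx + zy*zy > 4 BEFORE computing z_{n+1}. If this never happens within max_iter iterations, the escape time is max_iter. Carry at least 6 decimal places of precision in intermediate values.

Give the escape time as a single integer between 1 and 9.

z_0 = 0 + 0i, c = -0.5420 + 1.2080i
Iter 1: z = -0.5420 + 1.2080i, |z|^2 = 1.7530
Iter 2: z = -1.7075 + -0.1015i, |z|^2 = 2.9259
Iter 3: z = 2.3633 + 1.5545i, |z|^2 = 8.0016
Escaped at iteration 3

Answer: 3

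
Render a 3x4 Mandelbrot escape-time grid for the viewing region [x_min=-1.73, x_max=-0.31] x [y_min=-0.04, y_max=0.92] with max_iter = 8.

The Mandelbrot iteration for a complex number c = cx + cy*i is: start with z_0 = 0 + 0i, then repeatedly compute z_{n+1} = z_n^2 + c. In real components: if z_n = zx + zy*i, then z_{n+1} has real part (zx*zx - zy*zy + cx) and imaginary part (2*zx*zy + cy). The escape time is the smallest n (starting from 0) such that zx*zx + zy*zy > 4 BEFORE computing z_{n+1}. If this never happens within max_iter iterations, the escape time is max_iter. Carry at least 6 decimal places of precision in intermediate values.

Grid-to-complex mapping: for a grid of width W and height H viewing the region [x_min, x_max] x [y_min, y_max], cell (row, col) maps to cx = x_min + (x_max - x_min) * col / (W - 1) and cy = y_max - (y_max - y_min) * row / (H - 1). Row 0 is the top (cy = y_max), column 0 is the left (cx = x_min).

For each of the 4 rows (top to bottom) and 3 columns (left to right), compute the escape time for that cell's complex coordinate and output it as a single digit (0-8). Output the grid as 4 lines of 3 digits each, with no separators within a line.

Answer: 235
348
488
788

Derivation:
(row=0, col=0): c = -1.7300 + 0.9200i → escape time 2
(row=0, col=1): c = -1.0200 + 0.9200i → escape time 3
(row=0, col=2): c = -0.3100 + 0.9200i → escape time 5
(row=1, col=0): c = -1.7300 + 0.6000i → escape time 3
(row=1, col=1): c = -1.0200 + 0.6000i → escape time 4
(row=1, col=2): c = -0.3100 + 0.6000i → escape time 8
(row=2, col=0): c = -1.7300 + 0.2800i → escape time 4
(row=2, col=1): c = -1.0200 + 0.2800i → escape time 8
(row=2, col=2): c = -0.3100 + 0.2800i → escape time 8
(row=3, col=0): c = -1.7300 + -0.0400i → escape time 7
(row=3, col=1): c = -1.0200 + -0.0400i → escape time 8
(row=3, col=2): c = -0.3100 + -0.0400i → escape time 8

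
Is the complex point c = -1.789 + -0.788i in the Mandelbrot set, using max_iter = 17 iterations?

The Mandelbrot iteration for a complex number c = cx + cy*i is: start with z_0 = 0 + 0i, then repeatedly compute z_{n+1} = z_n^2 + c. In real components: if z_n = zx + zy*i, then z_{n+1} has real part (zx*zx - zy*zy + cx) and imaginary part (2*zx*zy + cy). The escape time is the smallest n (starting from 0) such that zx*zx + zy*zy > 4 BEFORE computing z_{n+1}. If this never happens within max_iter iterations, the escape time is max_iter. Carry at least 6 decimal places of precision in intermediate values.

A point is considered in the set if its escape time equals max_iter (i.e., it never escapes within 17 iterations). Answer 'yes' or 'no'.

z_0 = 0 + 0i, c = -1.7890 + -0.7880i
Iter 1: z = -1.7890 + -0.7880i, |z|^2 = 3.8215
Iter 2: z = 0.7906 + 2.0315i, |z|^2 = 4.7519
Escaped at iteration 2

Answer: no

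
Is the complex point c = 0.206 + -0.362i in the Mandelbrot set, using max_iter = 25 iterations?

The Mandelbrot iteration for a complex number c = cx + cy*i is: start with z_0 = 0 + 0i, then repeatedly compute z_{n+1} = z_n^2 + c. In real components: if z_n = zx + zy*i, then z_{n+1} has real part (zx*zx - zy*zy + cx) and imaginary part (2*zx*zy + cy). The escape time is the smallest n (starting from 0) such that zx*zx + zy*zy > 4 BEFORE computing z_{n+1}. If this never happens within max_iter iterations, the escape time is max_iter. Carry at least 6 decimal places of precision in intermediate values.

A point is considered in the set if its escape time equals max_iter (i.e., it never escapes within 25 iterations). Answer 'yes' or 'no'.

Answer: yes

Derivation:
z_0 = 0 + 0i, c = 0.2060 + -0.3620i
Iter 1: z = 0.2060 + -0.3620i, |z|^2 = 0.1735
Iter 2: z = 0.1174 + -0.5111i, |z|^2 = 0.2750
Iter 3: z = -0.0415 + -0.4820i, |z|^2 = 0.2341
Iter 4: z = -0.0246 + -0.3220i, |z|^2 = 0.1043
Iter 5: z = 0.1029 + -0.3462i, |z|^2 = 0.1304
Iter 6: z = 0.0968 + -0.4333i, |z|^2 = 0.1971
Iter 7: z = 0.0277 + -0.4459i, |z|^2 = 0.1996
Iter 8: z = 0.0080 + -0.3867i, |z|^2 = 0.1496
Iter 9: z = 0.0566 + -0.3682i, |z|^2 = 0.1387
Iter 10: z = 0.0736 + -0.4036i, |z|^2 = 0.1684
Iter 11: z = 0.0485 + -0.4215i, |z|^2 = 0.1800
Iter 12: z = 0.0307 + -0.4029i, |z|^2 = 0.1633
Iter 13: z = 0.0446 + -0.3868i, |z|^2 = 0.1516
Iter 14: z = 0.0584 + -0.3965i, |z|^2 = 0.1606
Iter 15: z = 0.0522 + -0.4083i, |z|^2 = 0.1694
Iter 16: z = 0.0420 + -0.4046i, |z|^2 = 0.1655
Iter 17: z = 0.0441 + -0.3960i, |z|^2 = 0.1587
Iter 18: z = 0.0511 + -0.3969i, |z|^2 = 0.1601
Iter 19: z = 0.0511 + -0.4026i, |z|^2 = 0.1647
Iter 20: z = 0.0465 + -0.4031i, |z|^2 = 0.1647
Iter 21: z = 0.0456 + -0.3995i, |z|^2 = 0.1617
Iter 22: z = 0.0485 + -0.3985i, |z|^2 = 0.1611
Iter 23: z = 0.0496 + -0.4006i, |z|^2 = 0.1630
Iter 24: z = 0.0480 + -0.4017i, |z|^2 = 0.1637
Did not escape in 25 iterations → in set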